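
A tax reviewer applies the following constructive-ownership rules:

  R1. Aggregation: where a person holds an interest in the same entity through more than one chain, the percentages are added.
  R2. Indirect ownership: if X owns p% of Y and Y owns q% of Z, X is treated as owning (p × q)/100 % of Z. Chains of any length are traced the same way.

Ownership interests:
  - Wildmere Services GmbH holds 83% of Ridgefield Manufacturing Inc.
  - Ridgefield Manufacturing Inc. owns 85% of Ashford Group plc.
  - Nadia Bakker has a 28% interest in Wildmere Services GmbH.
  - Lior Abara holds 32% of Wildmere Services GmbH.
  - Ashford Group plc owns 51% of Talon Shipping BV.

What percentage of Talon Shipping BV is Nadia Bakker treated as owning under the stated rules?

Chain via Wildmere Services GmbH → Ridgefield Manufacturing Inc. → Ashford Group plc (R2): 28% × 83% × 85% × 51% = 10.07454% of Talon Shipping BV.

10.07454%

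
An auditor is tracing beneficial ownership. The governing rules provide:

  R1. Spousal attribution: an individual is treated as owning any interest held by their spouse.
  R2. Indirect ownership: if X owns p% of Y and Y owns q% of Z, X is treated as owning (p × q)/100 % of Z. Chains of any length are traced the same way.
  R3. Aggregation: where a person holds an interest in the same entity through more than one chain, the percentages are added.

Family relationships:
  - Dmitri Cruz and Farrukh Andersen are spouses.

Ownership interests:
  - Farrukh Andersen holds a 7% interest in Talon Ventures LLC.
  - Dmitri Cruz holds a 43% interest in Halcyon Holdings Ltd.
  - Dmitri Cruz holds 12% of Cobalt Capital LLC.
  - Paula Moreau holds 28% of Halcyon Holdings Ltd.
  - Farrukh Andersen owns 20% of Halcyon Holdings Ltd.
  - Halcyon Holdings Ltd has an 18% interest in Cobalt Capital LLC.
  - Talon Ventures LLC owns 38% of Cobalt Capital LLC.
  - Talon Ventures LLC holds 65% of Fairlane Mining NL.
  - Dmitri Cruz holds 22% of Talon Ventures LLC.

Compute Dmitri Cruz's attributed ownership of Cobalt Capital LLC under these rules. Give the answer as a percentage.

By spousal attribution (R1), Dmitri Cruz is treated as also owning Farrukh Andersen's interest in Halcyon Holdings Ltd, giving 43% + 20% = 63%.
By spousal attribution (R1), Dmitri Cruz is treated as also owning Farrukh Andersen's interest in Talon Ventures LLC, giving 22% + 7% = 29%.
Chain via Halcyon Holdings Ltd (R2): 63% × 18% = 11.34% of Cobalt Capital LLC.
Chain via Talon Ventures LLC (R2): 29% × 38% = 11.02% of Cobalt Capital LLC.
Direct interest in Cobalt Capital LLC: 12%.
Aggregating (R3): 11.34% + 11.02% + 12% = 34.36%.

34.36%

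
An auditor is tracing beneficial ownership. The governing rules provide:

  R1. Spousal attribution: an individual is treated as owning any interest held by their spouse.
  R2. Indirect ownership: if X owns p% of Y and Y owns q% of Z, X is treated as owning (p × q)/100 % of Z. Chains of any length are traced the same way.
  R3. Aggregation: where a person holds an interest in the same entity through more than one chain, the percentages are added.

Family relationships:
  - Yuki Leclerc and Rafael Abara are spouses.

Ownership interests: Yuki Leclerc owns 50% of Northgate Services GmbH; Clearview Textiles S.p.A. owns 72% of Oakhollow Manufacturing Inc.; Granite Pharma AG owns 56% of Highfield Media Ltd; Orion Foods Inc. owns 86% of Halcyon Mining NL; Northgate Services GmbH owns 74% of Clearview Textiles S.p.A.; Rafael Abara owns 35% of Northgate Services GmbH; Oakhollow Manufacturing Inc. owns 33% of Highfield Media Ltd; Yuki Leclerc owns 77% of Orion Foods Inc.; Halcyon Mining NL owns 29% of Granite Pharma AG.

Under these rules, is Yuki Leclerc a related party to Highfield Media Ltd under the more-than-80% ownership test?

By spousal attribution (R1), Yuki Leclerc is treated as also owning Rafael Abara's interest in Northgate Services GmbH, giving 50% + 35% = 85%.
Chain via Orion Foods Inc. → Halcyon Mining NL → Granite Pharma AG (R2): 77% × 86% × 29% × 56% = 10.754128% of Highfield Media Ltd.
Chain via Northgate Services GmbH → Clearview Textiles S.p.A. → Oakhollow Manufacturing Inc. (R2): 85% × 74% × 72% × 33% = 14.94504% of Highfield Media Ltd.
Aggregating (R3): 10.754128% + 14.94504% = 25.699168%.
25.699168% does not exceed the 80% threshold, so Yuki is not a related party to Highfield Media Ltd.

No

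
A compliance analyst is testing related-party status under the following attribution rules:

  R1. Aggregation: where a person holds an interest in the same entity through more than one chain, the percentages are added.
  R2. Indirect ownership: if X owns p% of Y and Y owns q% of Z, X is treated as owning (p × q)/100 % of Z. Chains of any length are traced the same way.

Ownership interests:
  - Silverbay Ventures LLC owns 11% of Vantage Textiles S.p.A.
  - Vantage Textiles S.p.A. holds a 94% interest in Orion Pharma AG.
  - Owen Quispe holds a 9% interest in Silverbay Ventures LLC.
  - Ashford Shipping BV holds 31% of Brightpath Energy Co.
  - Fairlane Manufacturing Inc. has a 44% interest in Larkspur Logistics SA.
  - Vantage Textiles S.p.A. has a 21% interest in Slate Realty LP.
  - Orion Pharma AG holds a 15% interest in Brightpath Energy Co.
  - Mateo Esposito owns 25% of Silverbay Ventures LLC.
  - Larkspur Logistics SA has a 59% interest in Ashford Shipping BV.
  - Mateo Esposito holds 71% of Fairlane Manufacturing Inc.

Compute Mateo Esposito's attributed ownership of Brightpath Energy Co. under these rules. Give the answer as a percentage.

Chain via Silverbay Ventures LLC → Vantage Textiles S.p.A. → Orion Pharma AG (R2): 25% × 11% × 94% × 15% = 0.38775% of Brightpath Energy Co.
Chain via Fairlane Manufacturing Inc. → Larkspur Logistics SA → Ashford Shipping BV (R2): 71% × 44% × 59% × 31% = 5.713796% of Brightpath Energy Co.
Aggregating (R1): 0.38775% + 5.713796% = 6.101546%.

6.101546%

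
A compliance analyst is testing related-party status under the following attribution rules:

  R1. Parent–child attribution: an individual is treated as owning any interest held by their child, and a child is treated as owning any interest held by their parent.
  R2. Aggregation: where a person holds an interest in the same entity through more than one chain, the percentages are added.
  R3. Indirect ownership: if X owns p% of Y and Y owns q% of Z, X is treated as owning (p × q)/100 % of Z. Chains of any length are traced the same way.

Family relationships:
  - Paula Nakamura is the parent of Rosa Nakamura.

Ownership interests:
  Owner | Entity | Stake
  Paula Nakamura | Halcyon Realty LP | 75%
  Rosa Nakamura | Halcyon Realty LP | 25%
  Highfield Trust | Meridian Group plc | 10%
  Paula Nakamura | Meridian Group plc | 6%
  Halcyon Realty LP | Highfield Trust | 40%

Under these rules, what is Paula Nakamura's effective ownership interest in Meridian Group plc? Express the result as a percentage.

By parent–child attribution (R1), Paula Nakamura is treated as also owning Rosa Nakamura's interest in Halcyon Realty LP, giving 75% + 25% = 100%.
Chain via Halcyon Realty LP → Highfield Trust (R3): 100% × 40% × 10% = 4% of Meridian Group plc.
Direct interest in Meridian Group plc: 6%.
Aggregating (R2): 4% + 6% = 10%.

10%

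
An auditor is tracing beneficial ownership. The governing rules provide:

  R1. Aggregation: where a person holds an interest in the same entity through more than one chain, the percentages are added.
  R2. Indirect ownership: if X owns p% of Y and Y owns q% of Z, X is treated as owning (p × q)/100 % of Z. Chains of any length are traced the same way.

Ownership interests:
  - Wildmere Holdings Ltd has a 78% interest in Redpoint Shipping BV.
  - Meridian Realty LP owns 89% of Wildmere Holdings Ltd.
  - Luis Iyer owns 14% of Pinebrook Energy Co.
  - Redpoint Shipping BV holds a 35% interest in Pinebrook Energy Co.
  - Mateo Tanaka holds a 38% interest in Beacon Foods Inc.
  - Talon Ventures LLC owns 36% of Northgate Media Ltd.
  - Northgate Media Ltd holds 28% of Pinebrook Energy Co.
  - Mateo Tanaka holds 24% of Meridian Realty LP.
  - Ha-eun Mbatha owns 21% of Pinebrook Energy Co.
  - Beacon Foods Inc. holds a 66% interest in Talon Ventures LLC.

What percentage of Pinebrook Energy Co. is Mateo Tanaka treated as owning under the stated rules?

8.359344%

Chain via Beacon Foods Inc. → Talon Ventures LLC → Northgate Media Ltd (R2): 38% × 66% × 36% × 28% = 2.528064% of Pinebrook Energy Co.
Chain via Meridian Realty LP → Wildmere Holdings Ltd → Redpoint Shipping BV (R2): 24% × 89% × 78% × 35% = 5.83128% of Pinebrook Energy Co.
Aggregating (R1): 2.528064% + 5.83128% = 8.359344%.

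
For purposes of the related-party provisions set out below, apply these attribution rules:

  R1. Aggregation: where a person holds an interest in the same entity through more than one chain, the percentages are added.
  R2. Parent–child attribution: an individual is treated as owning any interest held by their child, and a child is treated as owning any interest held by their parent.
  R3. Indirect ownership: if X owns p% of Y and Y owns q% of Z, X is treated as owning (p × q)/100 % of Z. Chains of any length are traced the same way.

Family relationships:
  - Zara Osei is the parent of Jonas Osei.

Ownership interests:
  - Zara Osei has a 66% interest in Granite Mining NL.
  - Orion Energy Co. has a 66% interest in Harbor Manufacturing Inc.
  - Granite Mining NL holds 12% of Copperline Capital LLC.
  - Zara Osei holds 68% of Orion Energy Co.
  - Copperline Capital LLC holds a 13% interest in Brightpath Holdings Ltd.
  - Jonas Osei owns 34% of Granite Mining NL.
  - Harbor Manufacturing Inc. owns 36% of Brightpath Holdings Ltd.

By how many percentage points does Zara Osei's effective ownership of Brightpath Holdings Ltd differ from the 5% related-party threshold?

By parent–child attribution (R2), Zara Osei is treated as also owning Jonas Osei's interest in Granite Mining NL, giving 66% + 34% = 100%.
Chain via Orion Energy Co. → Harbor Manufacturing Inc. (R3): 68% × 66% × 36% = 16.1568% of Brightpath Holdings Ltd.
Chain via Granite Mining NL → Copperline Capital LLC (R3): 100% × 12% × 13% = 1.56% of Brightpath Holdings Ltd.
Aggregating (R1): 16.1568% + 1.56% = 17.7168%.
17.7168% exceeds the 5% threshold by 12.7168 percentage points.

12.7168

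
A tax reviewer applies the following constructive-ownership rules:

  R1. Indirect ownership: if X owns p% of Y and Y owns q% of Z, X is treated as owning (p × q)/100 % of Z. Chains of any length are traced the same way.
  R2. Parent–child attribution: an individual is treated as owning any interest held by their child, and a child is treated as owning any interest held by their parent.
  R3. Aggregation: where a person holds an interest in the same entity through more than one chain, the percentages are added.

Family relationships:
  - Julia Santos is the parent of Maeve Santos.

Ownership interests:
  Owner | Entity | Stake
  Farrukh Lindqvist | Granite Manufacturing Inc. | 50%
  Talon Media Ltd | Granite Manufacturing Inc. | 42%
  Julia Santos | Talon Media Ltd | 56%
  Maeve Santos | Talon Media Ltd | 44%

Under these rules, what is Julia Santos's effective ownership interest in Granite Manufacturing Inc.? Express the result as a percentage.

By parent–child attribution (R2), Julia Santos is treated as also owning Maeve Santos's interest in Talon Media Ltd, giving 56% + 44% = 100%.
Chain via Talon Media Ltd (R1): 100% × 42% = 42% of Granite Manufacturing Inc.

42%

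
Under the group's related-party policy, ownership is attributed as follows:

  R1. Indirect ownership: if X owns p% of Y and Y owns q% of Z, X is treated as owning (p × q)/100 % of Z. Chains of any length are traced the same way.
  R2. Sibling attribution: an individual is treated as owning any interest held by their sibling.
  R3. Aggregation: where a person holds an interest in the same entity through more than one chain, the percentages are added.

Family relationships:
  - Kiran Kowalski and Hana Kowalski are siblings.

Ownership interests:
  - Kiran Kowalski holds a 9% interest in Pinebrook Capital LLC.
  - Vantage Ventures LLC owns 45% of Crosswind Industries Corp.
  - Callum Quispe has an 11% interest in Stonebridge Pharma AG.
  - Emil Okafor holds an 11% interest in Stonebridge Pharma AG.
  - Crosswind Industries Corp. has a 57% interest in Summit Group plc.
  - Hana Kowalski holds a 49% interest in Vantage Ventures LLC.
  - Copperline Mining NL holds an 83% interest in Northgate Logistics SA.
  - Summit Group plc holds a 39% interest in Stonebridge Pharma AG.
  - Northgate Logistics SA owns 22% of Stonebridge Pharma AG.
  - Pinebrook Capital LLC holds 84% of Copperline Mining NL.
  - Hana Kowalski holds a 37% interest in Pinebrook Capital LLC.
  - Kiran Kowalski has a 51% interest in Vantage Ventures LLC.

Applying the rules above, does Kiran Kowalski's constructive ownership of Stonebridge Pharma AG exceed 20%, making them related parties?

No

By sibling attribution (R2), Kiran Kowalski is treated as also owning Hana Kowalski's interest in Vantage Ventures LLC, giving 51% + 49% = 100%.
By sibling attribution (R2), Kiran Kowalski is treated as also owning Hana Kowalski's interest in Pinebrook Capital LLC, giving 9% + 37% = 46%.
Chain via Vantage Ventures LLC → Crosswind Industries Corp. → Summit Group plc (R1): 100% × 45% × 57% × 39% = 10.0035% of Stonebridge Pharma AG.
Chain via Pinebrook Capital LLC → Copperline Mining NL → Northgate Logistics SA (R1): 46% × 84% × 83% × 22% = 7.055664% of Stonebridge Pharma AG.
Aggregating (R3): 10.0035% + 7.055664% = 17.059164%.
17.059164% does not exceed the 20% threshold, so Kiran is not a related party to Stonebridge Pharma AG.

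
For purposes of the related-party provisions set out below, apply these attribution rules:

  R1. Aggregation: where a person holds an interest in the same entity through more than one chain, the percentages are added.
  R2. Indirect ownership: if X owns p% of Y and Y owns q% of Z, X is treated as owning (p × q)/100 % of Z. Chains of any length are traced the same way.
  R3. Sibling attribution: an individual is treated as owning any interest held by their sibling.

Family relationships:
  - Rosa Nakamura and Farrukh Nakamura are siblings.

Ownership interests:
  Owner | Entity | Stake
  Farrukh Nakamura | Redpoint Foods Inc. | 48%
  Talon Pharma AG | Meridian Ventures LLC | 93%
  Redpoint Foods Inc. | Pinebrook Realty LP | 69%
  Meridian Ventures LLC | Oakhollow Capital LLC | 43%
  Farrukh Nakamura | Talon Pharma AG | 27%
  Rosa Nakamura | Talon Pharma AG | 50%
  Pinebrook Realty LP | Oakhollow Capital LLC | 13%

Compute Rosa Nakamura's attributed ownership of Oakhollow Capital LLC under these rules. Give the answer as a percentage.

35.0979%

By sibling attribution (R3), Rosa Nakamura is treated as also owning Farrukh Nakamura's interest in Talon Pharma AG, giving 50% + 27% = 77%.
By sibling attribution (R3), Rosa Nakamura is treated as owning Farrukh Nakamura's 48% interest in Redpoint Foods Inc.
Chain via Talon Pharma AG → Meridian Ventures LLC (R2): 77% × 93% × 43% = 30.7923% of Oakhollow Capital LLC.
Chain via Redpoint Foods Inc. → Pinebrook Realty LP (R2): 48% × 69% × 13% = 4.3056% of Oakhollow Capital LLC.
Aggregating (R1): 30.7923% + 4.3056% = 35.0979%.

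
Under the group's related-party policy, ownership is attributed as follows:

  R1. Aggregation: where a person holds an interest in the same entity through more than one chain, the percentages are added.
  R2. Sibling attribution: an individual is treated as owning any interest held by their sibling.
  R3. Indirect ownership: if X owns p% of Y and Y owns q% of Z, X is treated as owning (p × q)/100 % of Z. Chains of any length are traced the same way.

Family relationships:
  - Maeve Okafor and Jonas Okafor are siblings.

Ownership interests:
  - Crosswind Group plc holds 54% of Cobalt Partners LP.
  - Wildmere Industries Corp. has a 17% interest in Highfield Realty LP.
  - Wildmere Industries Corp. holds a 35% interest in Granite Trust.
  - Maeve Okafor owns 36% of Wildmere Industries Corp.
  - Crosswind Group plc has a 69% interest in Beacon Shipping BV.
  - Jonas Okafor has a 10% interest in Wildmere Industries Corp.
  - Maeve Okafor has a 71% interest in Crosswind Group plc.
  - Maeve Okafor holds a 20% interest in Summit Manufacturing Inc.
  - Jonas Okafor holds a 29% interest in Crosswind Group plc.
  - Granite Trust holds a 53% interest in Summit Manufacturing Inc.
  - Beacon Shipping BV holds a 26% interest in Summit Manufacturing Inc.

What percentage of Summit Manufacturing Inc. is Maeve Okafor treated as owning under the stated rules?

46.473%

By sibling attribution (R2), Maeve Okafor is treated as also owning Jonas Okafor's interest in Wildmere Industries Corp, giving 36% + 10% = 46%.
By sibling attribution (R2), Maeve Okafor is treated as also owning Jonas Okafor's interest in Crosswind Group plc, giving 71% + 29% = 100%.
Chain via Wildmere Industries Corp. → Granite Trust (R3): 46% × 35% × 53% = 8.533% of Summit Manufacturing Inc.
Chain via Crosswind Group plc → Beacon Shipping BV (R3): 100% × 69% × 26% = 17.94% of Summit Manufacturing Inc.
Direct interest in Summit Manufacturing Inc: 20%.
Aggregating (R1): 8.533% + 17.94% + 20% = 46.473%.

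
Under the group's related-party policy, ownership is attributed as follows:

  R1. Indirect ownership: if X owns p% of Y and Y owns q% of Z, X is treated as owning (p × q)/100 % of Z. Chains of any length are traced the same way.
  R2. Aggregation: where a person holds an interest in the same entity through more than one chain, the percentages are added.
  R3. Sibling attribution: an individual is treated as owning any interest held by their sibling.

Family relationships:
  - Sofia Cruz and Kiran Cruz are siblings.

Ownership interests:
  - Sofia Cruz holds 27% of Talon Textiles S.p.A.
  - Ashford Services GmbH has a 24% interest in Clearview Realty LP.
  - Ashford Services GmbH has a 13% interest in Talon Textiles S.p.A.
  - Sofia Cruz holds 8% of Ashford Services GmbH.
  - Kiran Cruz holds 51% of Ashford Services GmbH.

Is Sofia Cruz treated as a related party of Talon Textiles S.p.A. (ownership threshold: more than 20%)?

By sibling attribution (R3), Sofia Cruz is treated as also owning Kiran Cruz's interest in Ashford Services GmbH, giving 8% + 51% = 59%.
Chain via Ashford Services GmbH (R1): 59% × 13% = 7.67% of Talon Textiles S.p.A.
Direct interest in Talon Textiles S.p.A: 27%.
Aggregating (R2): 7.67% + 27% = 34.67%.
34.67% exceeds the 20% threshold, so Sofia is a related party to Talon Textiles S.p.A.

Yes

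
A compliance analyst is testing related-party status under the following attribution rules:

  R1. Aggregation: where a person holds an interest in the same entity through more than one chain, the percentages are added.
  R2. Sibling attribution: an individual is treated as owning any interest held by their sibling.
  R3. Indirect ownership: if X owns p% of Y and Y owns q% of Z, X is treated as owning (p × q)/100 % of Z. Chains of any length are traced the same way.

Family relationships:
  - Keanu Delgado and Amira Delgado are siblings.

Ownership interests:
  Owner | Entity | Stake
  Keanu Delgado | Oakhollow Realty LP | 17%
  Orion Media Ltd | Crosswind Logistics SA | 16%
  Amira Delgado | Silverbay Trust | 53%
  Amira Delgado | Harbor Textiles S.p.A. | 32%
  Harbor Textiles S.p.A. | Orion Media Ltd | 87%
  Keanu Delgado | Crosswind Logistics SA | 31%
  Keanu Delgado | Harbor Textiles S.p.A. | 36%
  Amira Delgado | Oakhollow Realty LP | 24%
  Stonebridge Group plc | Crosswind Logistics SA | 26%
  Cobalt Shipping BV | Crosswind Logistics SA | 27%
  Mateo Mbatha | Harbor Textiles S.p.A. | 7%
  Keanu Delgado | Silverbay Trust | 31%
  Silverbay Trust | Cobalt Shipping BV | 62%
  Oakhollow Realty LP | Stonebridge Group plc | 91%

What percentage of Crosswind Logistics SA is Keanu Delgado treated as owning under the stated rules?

64.2278%

By sibling attribution (R2), Keanu Delgado is treated as also owning Amira Delgado's interest in Harbor Textiles S.p.A, giving 36% + 32% = 68%.
By sibling attribution (R2), Keanu Delgado is treated as also owning Amira Delgado's interest in Oakhollow Realty LP, giving 17% + 24% = 41%.
By sibling attribution (R2), Keanu Delgado is treated as also owning Amira Delgado's interest in Silverbay Trust, giving 31% + 53% = 84%.
Chain via Harbor Textiles S.p.A. → Orion Media Ltd (R3): 68% × 87% × 16% = 9.4656% of Crosswind Logistics SA.
Chain via Oakhollow Realty LP → Stonebridge Group plc (R3): 41% × 91% × 26% = 9.7006% of Crosswind Logistics SA.
Chain via Silverbay Trust → Cobalt Shipping BV (R3): 84% × 62% × 27% = 14.0616% of Crosswind Logistics SA.
Direct interest in Crosswind Logistics SA: 31%.
Aggregating (R1): 9.4656% + 9.7006% + 14.0616% + 31% = 64.2278%.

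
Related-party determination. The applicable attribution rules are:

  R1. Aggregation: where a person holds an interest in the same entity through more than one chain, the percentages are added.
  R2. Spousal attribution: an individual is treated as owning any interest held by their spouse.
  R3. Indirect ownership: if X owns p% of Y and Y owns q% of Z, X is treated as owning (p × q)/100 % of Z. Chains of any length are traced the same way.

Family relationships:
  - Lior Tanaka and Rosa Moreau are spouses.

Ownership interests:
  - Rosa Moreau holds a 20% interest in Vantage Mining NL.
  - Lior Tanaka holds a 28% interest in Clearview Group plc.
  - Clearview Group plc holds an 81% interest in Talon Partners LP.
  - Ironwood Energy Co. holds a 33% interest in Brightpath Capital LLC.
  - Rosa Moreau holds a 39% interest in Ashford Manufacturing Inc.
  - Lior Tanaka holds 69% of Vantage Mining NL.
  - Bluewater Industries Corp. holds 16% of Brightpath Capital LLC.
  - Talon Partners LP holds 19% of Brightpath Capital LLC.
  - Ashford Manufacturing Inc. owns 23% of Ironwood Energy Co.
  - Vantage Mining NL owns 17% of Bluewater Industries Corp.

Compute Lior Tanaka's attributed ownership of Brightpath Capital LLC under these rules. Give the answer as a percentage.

By spousal attribution (R2), Lior Tanaka is treated as also owning Rosa Moreau's interest in Vantage Mining NL, giving 69% + 20% = 89%.
By spousal attribution (R2), Lior Tanaka is treated as owning Rosa Moreau's 39% interest in Ashford Manufacturing Inc.
Chain via Clearview Group plc → Talon Partners LP (R3): 28% × 81% × 19% = 4.3092% of Brightpath Capital LLC.
Chain via Vantage Mining NL → Bluewater Industries Corp. (R3): 89% × 17% × 16% = 2.4208% of Brightpath Capital LLC.
Chain via Ashford Manufacturing Inc. → Ironwood Energy Co. (R3): 39% × 23% × 33% = 2.9601% of Brightpath Capital LLC.
Aggregating (R1): 4.3092% + 2.4208% + 2.9601% = 9.6901%.

9.6901%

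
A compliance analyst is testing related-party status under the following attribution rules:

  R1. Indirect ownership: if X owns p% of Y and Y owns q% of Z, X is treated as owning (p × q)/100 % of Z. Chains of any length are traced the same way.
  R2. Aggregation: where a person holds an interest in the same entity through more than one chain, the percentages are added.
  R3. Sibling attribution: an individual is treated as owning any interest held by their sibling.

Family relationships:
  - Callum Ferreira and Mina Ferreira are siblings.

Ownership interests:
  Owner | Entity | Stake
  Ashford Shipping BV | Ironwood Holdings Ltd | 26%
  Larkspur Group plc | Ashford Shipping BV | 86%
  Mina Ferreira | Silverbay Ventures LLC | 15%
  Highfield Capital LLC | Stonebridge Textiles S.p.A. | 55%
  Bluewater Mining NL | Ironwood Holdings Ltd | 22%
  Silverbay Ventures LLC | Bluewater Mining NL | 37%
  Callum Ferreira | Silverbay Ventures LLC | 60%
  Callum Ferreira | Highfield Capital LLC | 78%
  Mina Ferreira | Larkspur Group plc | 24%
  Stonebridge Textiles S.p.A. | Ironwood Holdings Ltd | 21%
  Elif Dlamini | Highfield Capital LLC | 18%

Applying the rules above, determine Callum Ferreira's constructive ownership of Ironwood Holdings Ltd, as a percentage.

20.4804%

By sibling attribution (R3), Callum Ferreira is treated as also owning Mina Ferreira's interest in Silverbay Ventures LLC, giving 60% + 15% = 75%.
By sibling attribution (R3), Callum Ferreira is treated as owning Mina Ferreira's 24% interest in Larkspur Group plc.
Chain via Silverbay Ventures LLC → Bluewater Mining NL (R1): 75% × 37% × 22% = 6.105% of Ironwood Holdings Ltd.
Chain via Highfield Capital LLC → Stonebridge Textiles S.p.A. (R1): 78% × 55% × 21% = 9.009% of Ironwood Holdings Ltd.
Chain via Larkspur Group plc → Ashford Shipping BV (R1): 24% × 86% × 26% = 5.3664% of Ironwood Holdings Ltd.
Aggregating (R2): 6.105% + 9.009% + 5.3664% = 20.4804%.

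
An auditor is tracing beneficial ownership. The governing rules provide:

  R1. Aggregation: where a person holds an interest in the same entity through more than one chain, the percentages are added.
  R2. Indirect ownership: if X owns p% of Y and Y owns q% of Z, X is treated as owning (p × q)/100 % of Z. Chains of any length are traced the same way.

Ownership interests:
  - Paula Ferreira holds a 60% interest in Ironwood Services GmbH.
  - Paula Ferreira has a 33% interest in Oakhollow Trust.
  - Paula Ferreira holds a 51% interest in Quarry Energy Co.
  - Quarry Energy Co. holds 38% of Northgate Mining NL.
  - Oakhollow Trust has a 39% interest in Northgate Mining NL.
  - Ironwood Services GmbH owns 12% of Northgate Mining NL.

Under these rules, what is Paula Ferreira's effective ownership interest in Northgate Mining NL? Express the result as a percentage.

39.45%

Chain via Quarry Energy Co. (R2): 51% × 38% = 19.38% of Northgate Mining NL.
Chain via Ironwood Services GmbH (R2): 60% × 12% = 7.2% of Northgate Mining NL.
Chain via Oakhollow Trust (R2): 33% × 39% = 12.87% of Northgate Mining NL.
Aggregating (R1): 19.38% + 7.2% + 12.87% = 39.45%.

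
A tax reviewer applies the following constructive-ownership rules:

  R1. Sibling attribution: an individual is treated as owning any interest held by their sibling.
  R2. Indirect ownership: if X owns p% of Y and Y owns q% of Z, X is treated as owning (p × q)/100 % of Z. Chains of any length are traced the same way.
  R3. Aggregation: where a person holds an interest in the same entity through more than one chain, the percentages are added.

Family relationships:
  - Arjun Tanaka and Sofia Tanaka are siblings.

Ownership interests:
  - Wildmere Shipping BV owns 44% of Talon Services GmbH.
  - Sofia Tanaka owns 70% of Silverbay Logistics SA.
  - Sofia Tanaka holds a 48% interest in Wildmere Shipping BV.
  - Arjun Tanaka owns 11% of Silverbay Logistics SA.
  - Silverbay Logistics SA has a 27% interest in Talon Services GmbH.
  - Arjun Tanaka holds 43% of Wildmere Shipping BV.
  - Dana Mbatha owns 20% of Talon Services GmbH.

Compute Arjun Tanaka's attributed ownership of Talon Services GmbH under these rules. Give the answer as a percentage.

61.91%

By sibling attribution (R1), Arjun Tanaka is treated as also owning Sofia Tanaka's interest in Silverbay Logistics SA, giving 11% + 70% = 81%.
By sibling attribution (R1), Arjun Tanaka is treated as also owning Sofia Tanaka's interest in Wildmere Shipping BV, giving 43% + 48% = 91%.
Chain via Silverbay Logistics SA (R2): 81% × 27% = 21.87% of Talon Services GmbH.
Chain via Wildmere Shipping BV (R2): 91% × 44% = 40.04% of Talon Services GmbH.
Aggregating (R3): 21.87% + 40.04% = 61.91%.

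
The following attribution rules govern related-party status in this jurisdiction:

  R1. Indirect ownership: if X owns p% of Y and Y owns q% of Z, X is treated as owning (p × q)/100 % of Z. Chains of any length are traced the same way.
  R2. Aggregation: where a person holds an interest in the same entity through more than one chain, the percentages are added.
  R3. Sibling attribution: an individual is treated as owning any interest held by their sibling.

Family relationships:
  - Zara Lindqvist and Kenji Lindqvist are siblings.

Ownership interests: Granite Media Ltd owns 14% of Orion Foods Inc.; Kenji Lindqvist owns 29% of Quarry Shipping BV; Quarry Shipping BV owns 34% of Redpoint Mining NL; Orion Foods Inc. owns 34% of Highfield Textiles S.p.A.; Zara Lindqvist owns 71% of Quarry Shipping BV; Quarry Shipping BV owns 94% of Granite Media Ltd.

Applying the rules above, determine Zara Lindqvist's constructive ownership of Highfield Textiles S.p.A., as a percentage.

By sibling attribution (R3), Zara Lindqvist is treated as also owning Kenji Lindqvist's interest in Quarry Shipping BV, giving 71% + 29% = 100%.
Chain via Quarry Shipping BV → Granite Media Ltd → Orion Foods Inc. (R1): 100% × 94% × 14% × 34% = 4.4744% of Highfield Textiles S.p.A.

4.4744%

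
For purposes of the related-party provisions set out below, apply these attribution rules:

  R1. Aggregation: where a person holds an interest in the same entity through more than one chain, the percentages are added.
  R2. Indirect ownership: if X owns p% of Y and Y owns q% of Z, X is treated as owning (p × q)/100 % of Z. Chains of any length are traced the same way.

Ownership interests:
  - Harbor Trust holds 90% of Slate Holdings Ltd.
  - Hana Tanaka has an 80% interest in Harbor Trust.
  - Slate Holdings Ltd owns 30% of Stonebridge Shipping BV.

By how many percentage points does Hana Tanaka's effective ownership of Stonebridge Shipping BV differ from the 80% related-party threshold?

58.4

Chain via Harbor Trust → Slate Holdings Ltd (R2): 80% × 90% × 30% = 21.6% of Stonebridge Shipping BV.
21.6% falls short of the 80% threshold by 58.4 percentage points.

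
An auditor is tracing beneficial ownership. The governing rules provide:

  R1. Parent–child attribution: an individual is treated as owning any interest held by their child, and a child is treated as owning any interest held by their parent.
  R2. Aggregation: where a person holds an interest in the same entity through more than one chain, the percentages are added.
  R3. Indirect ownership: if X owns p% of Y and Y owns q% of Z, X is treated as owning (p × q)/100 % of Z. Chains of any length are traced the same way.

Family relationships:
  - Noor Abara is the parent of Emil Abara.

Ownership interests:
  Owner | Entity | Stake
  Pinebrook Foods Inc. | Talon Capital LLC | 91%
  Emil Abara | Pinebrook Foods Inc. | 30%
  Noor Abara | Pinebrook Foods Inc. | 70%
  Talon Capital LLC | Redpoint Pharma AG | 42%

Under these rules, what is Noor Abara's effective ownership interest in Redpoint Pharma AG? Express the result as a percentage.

38.22%

By parent–child attribution (R1), Noor Abara is treated as also owning Emil Abara's interest in Pinebrook Foods Inc, giving 70% + 30% = 100%.
Chain via Pinebrook Foods Inc. → Talon Capital LLC (R3): 100% × 91% × 42% = 38.22% of Redpoint Pharma AG.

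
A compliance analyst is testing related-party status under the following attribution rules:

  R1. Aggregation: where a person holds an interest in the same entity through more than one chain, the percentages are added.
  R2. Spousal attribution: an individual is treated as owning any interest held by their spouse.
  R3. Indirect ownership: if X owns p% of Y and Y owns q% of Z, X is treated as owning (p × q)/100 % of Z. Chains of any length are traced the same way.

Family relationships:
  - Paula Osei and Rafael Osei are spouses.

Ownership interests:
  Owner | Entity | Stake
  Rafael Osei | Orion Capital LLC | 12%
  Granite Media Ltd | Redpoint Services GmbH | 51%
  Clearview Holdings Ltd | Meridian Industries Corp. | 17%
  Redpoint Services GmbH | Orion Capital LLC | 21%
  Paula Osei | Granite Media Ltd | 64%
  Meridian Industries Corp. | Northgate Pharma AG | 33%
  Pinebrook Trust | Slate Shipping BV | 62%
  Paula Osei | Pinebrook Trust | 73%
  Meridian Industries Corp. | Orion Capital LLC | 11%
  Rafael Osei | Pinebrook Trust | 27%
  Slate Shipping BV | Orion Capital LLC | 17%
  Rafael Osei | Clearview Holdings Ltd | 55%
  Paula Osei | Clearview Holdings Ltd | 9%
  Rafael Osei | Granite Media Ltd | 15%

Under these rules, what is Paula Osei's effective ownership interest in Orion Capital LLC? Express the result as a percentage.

32.1977%

By spousal attribution (R2), Paula Osei is treated as also owning Rafael Osei's interest in Clearview Holdings Ltd, giving 9% + 55% = 64%.
By spousal attribution (R2), Paula Osei is treated as also owning Rafael Osei's interest in Granite Media Ltd, giving 64% + 15% = 79%.
By spousal attribution (R2), Paula Osei is treated as also owning Rafael Osei's interest in Pinebrook Trust, giving 73% + 27% = 100%.
By spousal attribution (R2), Paula Osei is treated as owning Rafael Osei's 12% interest in Orion Capital LLC.
Chain via Clearview Holdings Ltd → Meridian Industries Corp. (R3): 64% × 17% × 11% = 1.1968% of Orion Capital LLC.
Chain via Granite Media Ltd → Redpoint Services GmbH (R3): 79% × 51% × 21% = 8.4609% of Orion Capital LLC.
Chain via Pinebrook Trust → Slate Shipping BV (R3): 100% × 62% × 17% = 10.54% of Orion Capital LLC.
Direct interest in Orion Capital LLC: 12%.
Aggregating (R1): 1.1968% + 8.4609% + 10.54% + 12% = 32.1977%.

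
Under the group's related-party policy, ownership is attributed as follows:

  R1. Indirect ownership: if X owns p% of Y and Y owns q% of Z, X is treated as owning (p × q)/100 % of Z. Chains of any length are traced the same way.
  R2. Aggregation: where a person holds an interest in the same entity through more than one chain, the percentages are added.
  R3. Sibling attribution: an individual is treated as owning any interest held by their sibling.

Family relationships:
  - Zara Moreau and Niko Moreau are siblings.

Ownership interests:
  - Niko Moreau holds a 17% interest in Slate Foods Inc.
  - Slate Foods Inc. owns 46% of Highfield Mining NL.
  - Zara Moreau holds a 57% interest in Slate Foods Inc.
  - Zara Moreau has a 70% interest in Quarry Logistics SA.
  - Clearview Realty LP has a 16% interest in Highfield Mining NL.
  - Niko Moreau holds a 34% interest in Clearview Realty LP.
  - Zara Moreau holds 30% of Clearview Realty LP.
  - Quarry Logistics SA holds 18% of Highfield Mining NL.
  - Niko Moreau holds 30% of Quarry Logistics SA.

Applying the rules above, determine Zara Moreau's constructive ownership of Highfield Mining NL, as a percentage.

62.28%

By sibling attribution (R3), Zara Moreau is treated as also owning Niko Moreau's interest in Quarry Logistics SA, giving 70% + 30% = 100%.
By sibling attribution (R3), Zara Moreau is treated as also owning Niko Moreau's interest in Clearview Realty LP, giving 30% + 34% = 64%.
By sibling attribution (R3), Zara Moreau is treated as also owning Niko Moreau's interest in Slate Foods Inc, giving 57% + 17% = 74%.
Chain via Quarry Logistics SA (R1): 100% × 18% = 18% of Highfield Mining NL.
Chain via Clearview Realty LP (R1): 64% × 16% = 10.24% of Highfield Mining NL.
Chain via Slate Foods Inc. (R1): 74% × 46% = 34.04% of Highfield Mining NL.
Aggregating (R2): 18% + 10.24% + 34.04% = 62.28%.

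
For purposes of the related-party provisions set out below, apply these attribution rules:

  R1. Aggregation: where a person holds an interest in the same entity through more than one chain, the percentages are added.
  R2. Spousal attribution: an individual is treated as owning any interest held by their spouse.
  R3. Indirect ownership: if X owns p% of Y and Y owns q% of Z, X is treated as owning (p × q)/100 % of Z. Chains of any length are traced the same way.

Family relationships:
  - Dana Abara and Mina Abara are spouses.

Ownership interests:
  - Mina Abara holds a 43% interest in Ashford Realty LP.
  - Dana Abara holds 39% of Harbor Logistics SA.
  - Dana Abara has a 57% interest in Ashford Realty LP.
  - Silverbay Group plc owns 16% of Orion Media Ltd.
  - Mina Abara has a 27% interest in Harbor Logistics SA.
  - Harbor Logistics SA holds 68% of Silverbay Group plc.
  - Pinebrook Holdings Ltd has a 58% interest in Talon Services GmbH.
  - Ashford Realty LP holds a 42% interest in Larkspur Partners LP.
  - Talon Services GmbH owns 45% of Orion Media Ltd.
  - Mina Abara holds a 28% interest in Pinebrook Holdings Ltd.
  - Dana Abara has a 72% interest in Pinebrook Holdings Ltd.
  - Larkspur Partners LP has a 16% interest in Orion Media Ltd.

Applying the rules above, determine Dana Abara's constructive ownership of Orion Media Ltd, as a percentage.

40.0008%

By spousal attribution (R2), Dana Abara is treated as also owning Mina Abara's interest in Ashford Realty LP, giving 57% + 43% = 100%.
By spousal attribution (R2), Dana Abara is treated as also owning Mina Abara's interest in Harbor Logistics SA, giving 39% + 27% = 66%.
By spousal attribution (R2), Dana Abara is treated as also owning Mina Abara's interest in Pinebrook Holdings Ltd, giving 72% + 28% = 100%.
Chain via Ashford Realty LP → Larkspur Partners LP (R3): 100% × 42% × 16% = 6.72% of Orion Media Ltd.
Chain via Harbor Logistics SA → Silverbay Group plc (R3): 66% × 68% × 16% = 7.1808% of Orion Media Ltd.
Chain via Pinebrook Holdings Ltd → Talon Services GmbH (R3): 100% × 58% × 45% = 26.1% of Orion Media Ltd.
Aggregating (R1): 6.72% + 7.1808% + 26.1% = 40.0008%.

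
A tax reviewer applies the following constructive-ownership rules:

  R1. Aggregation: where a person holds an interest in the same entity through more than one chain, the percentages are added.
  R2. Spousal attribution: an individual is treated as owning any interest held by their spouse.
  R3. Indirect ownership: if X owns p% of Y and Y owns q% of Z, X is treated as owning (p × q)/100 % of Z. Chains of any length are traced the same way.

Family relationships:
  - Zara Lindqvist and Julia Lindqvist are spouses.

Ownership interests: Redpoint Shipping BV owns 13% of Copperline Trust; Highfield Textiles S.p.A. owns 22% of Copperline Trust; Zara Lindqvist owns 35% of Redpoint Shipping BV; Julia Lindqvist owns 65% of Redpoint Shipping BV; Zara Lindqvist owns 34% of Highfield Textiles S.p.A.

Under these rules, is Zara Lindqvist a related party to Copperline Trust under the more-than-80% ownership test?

No

By spousal attribution (R2), Zara Lindqvist is treated as also owning Julia Lindqvist's interest in Redpoint Shipping BV, giving 35% + 65% = 100%.
Chain via Redpoint Shipping BV (R3): 100% × 13% = 13% of Copperline Trust.
Chain via Highfield Textiles S.p.A. (R3): 34% × 22% = 7.48% of Copperline Trust.
Aggregating (R1): 13% + 7.48% = 20.48%.
20.48% does not exceed the 80% threshold, so Zara is not a related party to Copperline Trust.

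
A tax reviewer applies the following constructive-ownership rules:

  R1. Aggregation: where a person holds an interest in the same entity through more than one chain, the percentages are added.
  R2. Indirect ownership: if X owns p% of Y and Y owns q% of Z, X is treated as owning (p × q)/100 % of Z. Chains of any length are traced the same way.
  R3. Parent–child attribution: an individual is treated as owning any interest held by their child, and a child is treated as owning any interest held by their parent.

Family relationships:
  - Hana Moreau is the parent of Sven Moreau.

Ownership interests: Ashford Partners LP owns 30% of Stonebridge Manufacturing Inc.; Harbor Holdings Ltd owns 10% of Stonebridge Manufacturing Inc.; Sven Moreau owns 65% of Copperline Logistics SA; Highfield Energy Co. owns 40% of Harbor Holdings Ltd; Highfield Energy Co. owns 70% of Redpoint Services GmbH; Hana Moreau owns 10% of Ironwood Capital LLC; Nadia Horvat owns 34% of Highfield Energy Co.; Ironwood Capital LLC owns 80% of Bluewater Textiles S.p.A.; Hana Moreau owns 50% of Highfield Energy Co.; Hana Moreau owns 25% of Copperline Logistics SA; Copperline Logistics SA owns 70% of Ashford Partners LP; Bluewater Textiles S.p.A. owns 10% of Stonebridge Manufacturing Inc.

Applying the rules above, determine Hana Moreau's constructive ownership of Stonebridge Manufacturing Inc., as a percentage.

By parent–child attribution (R3), Hana Moreau is treated as also owning Sven Moreau's interest in Copperline Logistics SA, giving 25% + 65% = 90%.
Chain via Copperline Logistics SA → Ashford Partners LP (R2): 90% × 70% × 30% = 18.9% of Stonebridge Manufacturing Inc.
Chain via Ironwood Capital LLC → Bluewater Textiles S.p.A. (R2): 10% × 80% × 10% = 0.8% of Stonebridge Manufacturing Inc.
Chain via Highfield Energy Co. → Harbor Holdings Ltd (R2): 50% × 40% × 10% = 2% of Stonebridge Manufacturing Inc.
Aggregating (R1): 18.9% + 0.8% + 2% = 21.7%.

21.7%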